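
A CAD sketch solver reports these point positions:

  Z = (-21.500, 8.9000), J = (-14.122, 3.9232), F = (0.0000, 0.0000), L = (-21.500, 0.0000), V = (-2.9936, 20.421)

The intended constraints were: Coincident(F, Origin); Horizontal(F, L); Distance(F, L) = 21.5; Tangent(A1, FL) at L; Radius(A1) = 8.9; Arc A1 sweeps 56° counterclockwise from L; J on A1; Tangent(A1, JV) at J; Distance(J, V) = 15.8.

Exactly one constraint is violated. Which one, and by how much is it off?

Distance(J, V) = 15.8 — off by 4.10.

F = (0.00, 0.00) ✓; F.y = 0.00, L.y = 0.00 ✓; |FL| = 21.50 ✓; ∠(ZL, LF) = 90.00° ✓; |ZL| = 8.900 ✓; bearing(Z→J) − bearing(Z→L) = 56.00° ✓; |ZJ| = 8.900 ✓; ∠(ZJ, JV) = 90.00° ✓; |JV| = 19.90 ✗.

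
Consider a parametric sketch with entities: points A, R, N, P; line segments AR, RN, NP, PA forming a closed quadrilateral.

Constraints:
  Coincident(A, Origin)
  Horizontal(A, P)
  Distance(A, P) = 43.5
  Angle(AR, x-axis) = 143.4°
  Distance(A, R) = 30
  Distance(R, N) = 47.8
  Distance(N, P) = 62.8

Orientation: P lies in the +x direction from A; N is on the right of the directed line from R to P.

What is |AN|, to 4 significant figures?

31.09

Checks: |RN| = 47.80 ✓; |NP| = 62.80 ✓.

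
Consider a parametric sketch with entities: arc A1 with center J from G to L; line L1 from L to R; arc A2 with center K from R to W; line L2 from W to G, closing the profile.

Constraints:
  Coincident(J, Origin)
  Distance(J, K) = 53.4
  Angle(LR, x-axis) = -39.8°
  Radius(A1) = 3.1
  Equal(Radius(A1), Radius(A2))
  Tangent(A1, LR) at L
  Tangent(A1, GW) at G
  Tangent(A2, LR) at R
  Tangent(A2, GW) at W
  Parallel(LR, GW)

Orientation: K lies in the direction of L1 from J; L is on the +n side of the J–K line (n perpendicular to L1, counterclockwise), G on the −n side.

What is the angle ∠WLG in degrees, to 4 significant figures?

83.38°

The slot axis is L1's direction at -39.8°, so u = (cos -39.8°, sin -39.8°) = (0.7683, -0.6401) and n = (−sin -39.8°, cos -39.8°) = (0.6401, 0.7683). J is at the origin and K lies 53.4 along u from J, so K = 53.4·u = (41.03, -34.18). Tangency of A1 to both parallel lines with radius 3.1 puts L and G at J ± 3.1·n: L = (1.984, 2.382), G = (-1.984, -2.382). Equal radii place R and W the same way about K: R = K + 3.1·n = (43.01, -31.80), W = K − 3.1·n = (39.04, -36.56). Then cos ∠WLG = LW·LG / (|LW||LG|), giving 83.38°.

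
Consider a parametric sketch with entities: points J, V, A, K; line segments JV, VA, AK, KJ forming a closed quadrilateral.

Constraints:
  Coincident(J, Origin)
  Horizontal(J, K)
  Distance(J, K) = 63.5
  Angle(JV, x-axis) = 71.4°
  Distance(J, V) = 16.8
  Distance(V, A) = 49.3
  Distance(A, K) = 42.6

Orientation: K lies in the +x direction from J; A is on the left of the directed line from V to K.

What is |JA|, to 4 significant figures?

62.74

Checks: JV at 71.40° ✓; |VA| = 49.30 ✓; |AK| = 42.60 ✓.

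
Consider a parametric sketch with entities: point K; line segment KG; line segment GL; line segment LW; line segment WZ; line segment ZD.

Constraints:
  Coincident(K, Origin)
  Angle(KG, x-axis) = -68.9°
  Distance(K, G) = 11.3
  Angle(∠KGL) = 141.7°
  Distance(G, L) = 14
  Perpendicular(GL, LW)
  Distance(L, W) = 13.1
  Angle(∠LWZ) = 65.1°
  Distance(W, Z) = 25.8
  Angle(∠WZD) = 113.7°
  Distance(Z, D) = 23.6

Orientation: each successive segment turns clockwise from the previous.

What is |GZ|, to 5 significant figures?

9.6643

K is at the origin; KG runs at -68.9° with length 11.3, so G = (4.0680, -10.542). ∠KGL = 141.7° gives GL at -107.20° from the x-axis; with |GL| = 14.0, L = (-0.071949, -23.916). The perpendicularity gives LW at right angles to GL, so LW runs at 162.80°; with |LW| = 13.1, W = (-12.586, -20.042). ∠LWZ = 65.1° gives WZ at 47.900° from the x-axis; with |WZ| = 25.8, Z = (4.7109, -0.89952). Then |GZ| = |Z − G| = 9.6643.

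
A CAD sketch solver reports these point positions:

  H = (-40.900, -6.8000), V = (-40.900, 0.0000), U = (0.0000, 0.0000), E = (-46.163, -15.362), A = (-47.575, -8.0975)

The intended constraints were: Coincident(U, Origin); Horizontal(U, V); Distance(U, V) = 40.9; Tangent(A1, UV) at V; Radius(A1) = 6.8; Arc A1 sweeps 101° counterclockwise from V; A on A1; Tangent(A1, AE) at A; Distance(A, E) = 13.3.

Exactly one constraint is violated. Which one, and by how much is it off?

Distance(A, E) = 13.3 — off by 5.90.

U = (0.00, 0.00) ✓; U.y = 0.00, V.y = 0.00 ✓; |UV| = 40.90 ✓; ∠(HV, VU) = 90.00° ✓; |HV| = 6.800 ✓; bearing(H→A) − bearing(H→V) = 101.0° ✓; |HA| = 6.800 ✓; ∠(HA, AE) = 90.00° ✓; |AE| = 7.400 ✗.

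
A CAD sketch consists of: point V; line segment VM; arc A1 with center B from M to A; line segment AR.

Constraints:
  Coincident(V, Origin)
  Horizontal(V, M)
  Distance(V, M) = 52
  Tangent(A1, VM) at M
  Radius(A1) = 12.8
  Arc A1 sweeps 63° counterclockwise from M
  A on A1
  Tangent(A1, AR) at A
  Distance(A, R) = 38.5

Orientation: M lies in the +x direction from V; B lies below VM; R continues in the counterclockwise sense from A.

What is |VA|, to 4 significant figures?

41.19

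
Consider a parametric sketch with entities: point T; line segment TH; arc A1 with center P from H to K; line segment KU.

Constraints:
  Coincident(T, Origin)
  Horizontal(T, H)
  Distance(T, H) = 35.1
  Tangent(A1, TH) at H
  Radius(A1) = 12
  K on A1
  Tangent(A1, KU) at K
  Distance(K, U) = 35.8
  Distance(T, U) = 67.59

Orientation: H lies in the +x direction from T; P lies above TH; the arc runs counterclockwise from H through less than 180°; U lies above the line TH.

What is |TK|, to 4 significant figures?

48.51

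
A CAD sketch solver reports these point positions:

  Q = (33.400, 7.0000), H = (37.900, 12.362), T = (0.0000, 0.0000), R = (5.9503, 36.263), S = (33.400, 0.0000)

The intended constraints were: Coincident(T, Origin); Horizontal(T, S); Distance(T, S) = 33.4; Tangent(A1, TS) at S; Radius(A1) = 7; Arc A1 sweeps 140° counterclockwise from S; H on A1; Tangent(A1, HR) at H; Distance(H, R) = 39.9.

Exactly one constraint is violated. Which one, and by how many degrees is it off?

Tangent(A1, HR) at H — off by 3.21°.

T = (0.00, 0.00) ✓; T.y = 0.00, S.y = 0.00 ✓; |TS| = 33.40 ✓; ∠(QS, ST) = 90.00° ✓; |QS| = 7.000 ✓; bearing(Q→H) − bearing(Q→S) = 140.0° ✓; |QH| = 7.000 ✓; ∠(QH, HR) = 86.79° ✗; |HR| = 39.90 ✓.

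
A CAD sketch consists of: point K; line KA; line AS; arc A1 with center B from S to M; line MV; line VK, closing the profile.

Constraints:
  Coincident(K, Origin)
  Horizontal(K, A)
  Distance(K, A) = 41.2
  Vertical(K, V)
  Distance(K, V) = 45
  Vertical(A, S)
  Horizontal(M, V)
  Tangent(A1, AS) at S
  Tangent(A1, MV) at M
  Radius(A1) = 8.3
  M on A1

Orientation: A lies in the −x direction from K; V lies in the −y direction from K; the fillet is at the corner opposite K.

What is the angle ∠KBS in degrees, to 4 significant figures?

131.9°

K is at the origin; K and A share the same y with |KA| = 41.2 and A on the −x side, so A = (-41.20, 0.000). K and V share the same x with |KV| = 45.0 and V on the −y side, so V = (0.000, -45.00). The virtual corner opposite K is at (-41.20, -45.00). Tangency of A1 to AS means the radius BS is perpendicular to AS and tangency of A1 to MV means the radius BM is perpendicular to MV, with radius 8.3, so the center B sits 8.3 in from both sides at B = (-32.90, -36.70). That places the tangent points at S = (-41.20, -36.70) on AS and M = (-32.90, -45.00) on MV. Then cos ∠KBS = BK·BS / (|BK||BS|), giving 131.9°.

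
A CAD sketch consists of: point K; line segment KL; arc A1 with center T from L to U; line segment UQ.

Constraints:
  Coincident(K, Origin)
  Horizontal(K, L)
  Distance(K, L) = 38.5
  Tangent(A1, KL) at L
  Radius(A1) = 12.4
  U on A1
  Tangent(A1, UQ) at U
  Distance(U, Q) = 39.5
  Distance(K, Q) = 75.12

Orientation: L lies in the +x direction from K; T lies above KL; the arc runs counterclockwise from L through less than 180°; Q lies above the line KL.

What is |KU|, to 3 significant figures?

51.9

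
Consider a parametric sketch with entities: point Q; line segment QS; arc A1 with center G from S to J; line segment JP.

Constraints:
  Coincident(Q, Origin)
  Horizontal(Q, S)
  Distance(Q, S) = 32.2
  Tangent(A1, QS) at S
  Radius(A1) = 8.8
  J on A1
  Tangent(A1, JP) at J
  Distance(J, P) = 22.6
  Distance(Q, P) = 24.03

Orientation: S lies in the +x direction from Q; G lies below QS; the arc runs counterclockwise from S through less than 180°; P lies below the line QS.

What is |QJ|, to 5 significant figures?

25.493

Q is at the origin; Q and S share the same y with |QS| = 32.2 and S on the +x side, so S = (32.200, 0.0000). Tangency of A1 to QS means the radius GS is perpendicular to QS, so G = S + (0, -8.8) = (32.200, -8.8000). Since GJ ⟂ JP (tangency), |GP| = √(8.8² + 22.6²) = 24.253 regardless of where J sits on A1. So P lies on both circle(Q, 24.03) and circle(G, 24.253); the below-QS intersection is P = (11.346, -21.183). J is the foot of the tangent from P: J = (25.268, -3.3793).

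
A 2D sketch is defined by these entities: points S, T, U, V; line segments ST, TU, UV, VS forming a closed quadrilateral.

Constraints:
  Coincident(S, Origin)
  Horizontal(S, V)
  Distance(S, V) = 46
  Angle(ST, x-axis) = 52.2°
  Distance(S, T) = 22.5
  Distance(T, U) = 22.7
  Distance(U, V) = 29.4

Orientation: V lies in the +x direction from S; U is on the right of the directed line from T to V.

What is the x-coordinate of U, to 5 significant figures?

16.978

S is at the origin; SV is horizontal with |SV| = 46.0 and V in +x, so V = (46.0, 0). ST runs at 52.2° with |ST| = 22.5, so T = (13.790, 17.778). U is determined by |TU| = 22.7 and |UV| = 29.4 together: it lies at the intersection of circle(T, 22.7) and circle(V, 29.4). With |TV| = 36.790, the foot of the radical line on TV is 13.651 from T and the perpendicular offset is √(22.7² − 13.651²) = 18.137. Taking the right-of-TV solution: U = (16.978, -4.6967).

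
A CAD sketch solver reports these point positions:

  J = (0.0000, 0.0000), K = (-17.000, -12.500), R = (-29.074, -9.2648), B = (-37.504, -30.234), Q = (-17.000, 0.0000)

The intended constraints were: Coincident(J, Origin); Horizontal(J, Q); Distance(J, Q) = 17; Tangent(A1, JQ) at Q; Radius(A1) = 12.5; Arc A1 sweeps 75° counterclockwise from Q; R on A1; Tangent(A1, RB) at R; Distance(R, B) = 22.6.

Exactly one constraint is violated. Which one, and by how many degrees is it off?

Tangent(A1, RB) at R — off by 6.90°.

J = (0.00, 0.00) ✓; J.y = 0.00, Q.y = 0.00 ✓; |JQ| = 17.00 ✓; ∠(KQ, QJ) = 90.00° ✓; |KQ| = 12.50 ✓; bearing(K→R) − bearing(K→Q) = 75.00° ✓; |KR| = 12.50 ✓; ∠(KR, RB) = 96.90° ✗; |RB| = 22.60 ✓.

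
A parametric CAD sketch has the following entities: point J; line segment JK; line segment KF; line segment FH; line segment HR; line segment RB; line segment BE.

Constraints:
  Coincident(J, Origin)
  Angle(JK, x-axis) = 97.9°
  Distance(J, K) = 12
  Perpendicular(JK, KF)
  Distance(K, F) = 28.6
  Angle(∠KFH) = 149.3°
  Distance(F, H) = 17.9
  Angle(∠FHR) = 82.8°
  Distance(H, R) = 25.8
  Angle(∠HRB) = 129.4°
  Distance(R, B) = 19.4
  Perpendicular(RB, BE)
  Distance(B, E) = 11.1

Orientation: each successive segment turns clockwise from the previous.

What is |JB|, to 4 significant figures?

20.02

∠FHR = 82.8° gives HR at -120.0° from the x-axis; with |HR| = 25.8, R = (30.28, -13.46). ∠HRB = 129.4° gives RB at -170.6° from the x-axis; with |RB| = 19.4, B = (11.14, -16.63). Then |JB| = |B − J| = 20.02.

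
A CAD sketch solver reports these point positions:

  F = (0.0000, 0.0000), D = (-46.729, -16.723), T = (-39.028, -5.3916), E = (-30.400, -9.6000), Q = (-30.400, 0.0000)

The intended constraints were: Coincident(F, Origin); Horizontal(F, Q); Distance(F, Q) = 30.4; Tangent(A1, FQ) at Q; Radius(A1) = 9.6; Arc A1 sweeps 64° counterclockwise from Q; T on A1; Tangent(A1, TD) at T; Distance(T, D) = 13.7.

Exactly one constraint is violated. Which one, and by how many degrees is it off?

Tangent(A1, TD) at T — off by 8.20°.

F = (0.00, 0.00) ✓; F.y = 0.00, Q.y = 0.00 ✓; |FQ| = 30.40 ✓; ∠(EQ, QF) = 90.00° ✓; |EQ| = 9.600 ✓; bearing(E→T) − bearing(E→Q) = 64.00° ✓; |ET| = 9.600 ✓; ∠(ET, TD) = 98.20° ✗; |TD| = 13.70 ✓.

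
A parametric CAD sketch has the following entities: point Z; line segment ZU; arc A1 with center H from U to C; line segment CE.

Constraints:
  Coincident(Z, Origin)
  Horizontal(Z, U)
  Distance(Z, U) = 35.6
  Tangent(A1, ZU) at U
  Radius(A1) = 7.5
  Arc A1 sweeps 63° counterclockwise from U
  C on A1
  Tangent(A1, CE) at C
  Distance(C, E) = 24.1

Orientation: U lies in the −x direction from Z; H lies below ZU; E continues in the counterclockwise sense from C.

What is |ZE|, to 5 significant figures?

59.047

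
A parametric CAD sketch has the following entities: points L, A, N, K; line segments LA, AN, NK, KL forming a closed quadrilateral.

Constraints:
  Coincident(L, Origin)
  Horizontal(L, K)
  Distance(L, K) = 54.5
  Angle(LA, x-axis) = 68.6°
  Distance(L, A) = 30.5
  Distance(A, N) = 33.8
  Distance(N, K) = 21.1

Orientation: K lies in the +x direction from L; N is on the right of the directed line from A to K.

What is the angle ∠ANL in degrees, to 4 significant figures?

53.65°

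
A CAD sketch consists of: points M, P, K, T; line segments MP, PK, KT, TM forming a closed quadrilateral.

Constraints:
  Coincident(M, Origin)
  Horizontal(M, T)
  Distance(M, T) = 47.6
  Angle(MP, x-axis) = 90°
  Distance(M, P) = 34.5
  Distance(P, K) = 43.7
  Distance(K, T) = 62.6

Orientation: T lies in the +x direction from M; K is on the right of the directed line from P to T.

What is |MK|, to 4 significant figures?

16.09

Checks: |PK| = 43.70 ✓; |KT| = 62.60 ✓.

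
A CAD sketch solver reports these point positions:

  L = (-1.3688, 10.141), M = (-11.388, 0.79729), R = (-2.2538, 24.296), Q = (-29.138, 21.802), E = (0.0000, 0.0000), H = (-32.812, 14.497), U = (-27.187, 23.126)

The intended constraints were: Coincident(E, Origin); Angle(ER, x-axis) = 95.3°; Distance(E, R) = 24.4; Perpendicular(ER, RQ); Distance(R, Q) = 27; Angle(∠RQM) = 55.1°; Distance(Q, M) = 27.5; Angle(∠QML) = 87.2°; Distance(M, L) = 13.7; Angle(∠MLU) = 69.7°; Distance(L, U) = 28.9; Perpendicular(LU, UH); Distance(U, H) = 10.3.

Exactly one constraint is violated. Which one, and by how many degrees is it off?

Perpendicular(LU, UH) — off by 6.40°.

E = (0.00, 0.00) ✓; ER at 95.30° ✓; |ER| = 24.40 ✓; ∠(ER, RQ) = 90.00° ✓; |RQ| = 27.00 ✓; ∠RQM = 55.10° ✓; |QM| = 27.50 ✓; ∠QML = 87.20° ✓; |ML| = 13.70 ✓; ∠MLU = 69.70° ✓; |LU| = 28.90 ✓; ∠(LU, UH) = 83.60° ✗; |UH| = 10.30 ✓.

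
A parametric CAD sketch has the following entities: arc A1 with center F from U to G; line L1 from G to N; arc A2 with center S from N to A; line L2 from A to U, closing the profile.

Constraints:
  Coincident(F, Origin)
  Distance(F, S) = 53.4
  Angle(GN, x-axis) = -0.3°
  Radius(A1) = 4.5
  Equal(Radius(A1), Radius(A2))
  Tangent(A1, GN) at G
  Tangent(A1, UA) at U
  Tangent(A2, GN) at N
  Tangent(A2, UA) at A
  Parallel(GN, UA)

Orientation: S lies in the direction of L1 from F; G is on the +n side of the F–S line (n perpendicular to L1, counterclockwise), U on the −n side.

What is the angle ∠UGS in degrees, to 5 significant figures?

85.183°

The slot axis is L1's direction at -0.3°, so u = (cos -0.3°, sin -0.3°) = (0.99999, -0.0052360) and n = (−sin -0.3°, cos -0.3°) = (0.0052360, 0.99999). F is at the origin and S lies 53.4 along u from F, so S = 53.4·u = (53.399, -0.27960). Tangency of A1 to both parallel lines with radius 4.5 puts G and U at F ± 4.5·n: G = (0.023562, 4.4999), U = (-0.023562, -4.4999). Then cos ∠UGS = GU·GS / (|GU||GS|), giving 85.183°.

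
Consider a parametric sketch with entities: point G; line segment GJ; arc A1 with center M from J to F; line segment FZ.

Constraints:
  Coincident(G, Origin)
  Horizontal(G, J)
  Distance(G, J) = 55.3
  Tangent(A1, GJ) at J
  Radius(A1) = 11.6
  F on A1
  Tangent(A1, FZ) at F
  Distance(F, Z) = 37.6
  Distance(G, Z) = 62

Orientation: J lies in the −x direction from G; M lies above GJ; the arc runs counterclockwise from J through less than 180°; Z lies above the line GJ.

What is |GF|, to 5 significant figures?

44.971

Checks: |MF| = 11.60 ✓; ∠(MF, FZ) = 90.00° ✓; |FZ| = 37.60 ✓; |GZ| = 62.00 ✓.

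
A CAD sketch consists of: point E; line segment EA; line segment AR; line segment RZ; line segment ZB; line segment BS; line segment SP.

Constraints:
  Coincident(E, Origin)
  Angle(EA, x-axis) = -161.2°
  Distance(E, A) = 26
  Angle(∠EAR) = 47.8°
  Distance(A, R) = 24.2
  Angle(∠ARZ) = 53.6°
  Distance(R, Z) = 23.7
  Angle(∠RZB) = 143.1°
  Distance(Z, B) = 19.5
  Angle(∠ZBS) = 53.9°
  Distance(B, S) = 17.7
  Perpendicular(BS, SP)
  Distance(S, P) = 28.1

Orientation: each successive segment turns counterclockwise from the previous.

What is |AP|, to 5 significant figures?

29.468

E is at the origin; EA runs at -161.2° with length 26.0, so A = (-24.613, -8.3789). ∠EAR = 47.8° gives AR at -29.000° from the x-axis; with |AR| = 24.2, R = (-3.4471, -20.111). ∠ARZ = 53.6° gives RZ at 97.400° from the x-axis; with |RZ| = 23.7, Z = (-6.4995, 3.3913). ∠RZB = 143.1° gives ZB at 134.30° from the x-axis; with |ZB| = 19.5, B = (-20.119, 17.347). ∠ZBS = 53.9° gives BS at -99.600° from the x-axis; with |BS| = 17.7, S = (-23.070, -0.10482). BS ⟂ SP, so SP runs at -9.6000°; with |SP| = 28.1, P = (4.6360, -4.7910). Then |AP| = |P − A| = 29.468.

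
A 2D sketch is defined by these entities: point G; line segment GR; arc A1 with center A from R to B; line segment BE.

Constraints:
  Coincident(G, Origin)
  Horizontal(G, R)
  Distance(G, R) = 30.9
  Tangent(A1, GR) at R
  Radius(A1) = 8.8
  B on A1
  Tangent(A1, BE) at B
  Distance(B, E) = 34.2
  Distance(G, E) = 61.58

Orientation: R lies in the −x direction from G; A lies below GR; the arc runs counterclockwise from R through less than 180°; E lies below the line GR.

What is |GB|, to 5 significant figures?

40.147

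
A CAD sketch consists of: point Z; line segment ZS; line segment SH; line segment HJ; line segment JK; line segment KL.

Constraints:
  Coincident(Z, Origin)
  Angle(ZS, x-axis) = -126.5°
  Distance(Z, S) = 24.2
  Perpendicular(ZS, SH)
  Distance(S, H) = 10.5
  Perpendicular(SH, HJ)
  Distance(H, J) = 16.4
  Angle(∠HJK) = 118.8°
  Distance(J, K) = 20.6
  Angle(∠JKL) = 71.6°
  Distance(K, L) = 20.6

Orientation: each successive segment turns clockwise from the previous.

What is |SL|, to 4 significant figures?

12.80

Z is at the origin; ZS runs at -126.5° with length 24.2, so S = (-14.39, -19.45). The perpendicularity gives SH at right angles to ZS, so SH runs at 143.5°; with |SH| = 10.5, H = (-22.84, -13.21). SH ⟂ HJ, so HJ runs at 53.50°; with |HJ| = 16.4, J = (-13.08, -0.02444). ∠HJK = 118.8° gives JK at -7.700° from the x-axis; with |JK| = 20.6, K = (7.334, -2.785). ∠JKL = 71.6° gives KL at -116.1° from the x-axis; with |KL| = 20.6, L = (-1.729, -21.28). Then |SL| = |L − S| = 12.80.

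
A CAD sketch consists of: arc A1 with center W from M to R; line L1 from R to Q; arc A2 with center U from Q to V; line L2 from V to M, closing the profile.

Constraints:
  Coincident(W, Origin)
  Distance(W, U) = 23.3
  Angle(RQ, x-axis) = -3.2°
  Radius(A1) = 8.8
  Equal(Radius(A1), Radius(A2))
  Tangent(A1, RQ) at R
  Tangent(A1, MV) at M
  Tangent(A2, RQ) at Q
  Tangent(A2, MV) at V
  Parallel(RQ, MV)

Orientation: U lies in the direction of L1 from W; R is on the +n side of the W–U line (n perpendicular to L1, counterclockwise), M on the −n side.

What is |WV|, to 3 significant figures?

24.9

The slot axis is L1's direction at -3.2°, so u = (cos -3.2°, sin -3.2°) = (0.998, -0.0558) and n = (−sin -3.2°, cos -3.2°) = (0.0558, 0.998). W is at the origin and U lies 23.3 along u from W, so U = 23.3·u = (23.3, -1.30). Tangency of A1 to both parallel lines with radius 8.8 puts R and M at W ± 8.8·n: R = (0.491, 8.79), M = (-0.491, -8.79). Equal radii place Q and V the same way about U: Q = U + 8.8·n = (23.8, 7.49), V = U − 8.8·n = (22.8, -10.1). Then |WV| = |V − W| = 24.9.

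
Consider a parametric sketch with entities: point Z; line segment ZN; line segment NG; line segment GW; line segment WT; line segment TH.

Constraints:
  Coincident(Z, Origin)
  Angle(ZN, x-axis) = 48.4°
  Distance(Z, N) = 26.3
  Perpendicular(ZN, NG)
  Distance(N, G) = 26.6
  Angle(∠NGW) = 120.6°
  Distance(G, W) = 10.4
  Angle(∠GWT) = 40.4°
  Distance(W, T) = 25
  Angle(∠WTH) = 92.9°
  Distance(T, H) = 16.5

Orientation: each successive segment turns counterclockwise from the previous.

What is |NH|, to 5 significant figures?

19.770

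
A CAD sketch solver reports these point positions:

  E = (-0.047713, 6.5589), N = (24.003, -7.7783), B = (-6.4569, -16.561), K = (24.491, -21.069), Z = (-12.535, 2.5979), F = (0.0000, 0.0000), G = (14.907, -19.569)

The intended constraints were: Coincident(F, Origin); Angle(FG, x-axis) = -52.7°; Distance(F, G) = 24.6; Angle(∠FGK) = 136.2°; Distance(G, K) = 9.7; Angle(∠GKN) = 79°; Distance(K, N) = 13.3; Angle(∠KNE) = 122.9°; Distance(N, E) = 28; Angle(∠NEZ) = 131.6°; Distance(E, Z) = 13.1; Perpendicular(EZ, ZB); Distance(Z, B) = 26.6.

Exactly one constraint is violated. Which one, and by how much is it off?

Distance(Z, B) = 26.6 — off by 6.50.

F = (0.00, 0.00) ✓; FG at -52.70° ✓; |FG| = 24.60 ✓; ∠FGK = 136.2° ✓; |GK| = 9.701 ✓; ∠GKN = 79.00° ✓; |KN| = 13.30 ✓; ∠KNE = 122.9° ✓; |NE| = 28.00 ✓; ∠NEZ = 131.6° ✓; |EZ| = 13.10 ✓; ∠(EZ, ZB) = 90.00° ✓; |ZB| = 20.10 ✗.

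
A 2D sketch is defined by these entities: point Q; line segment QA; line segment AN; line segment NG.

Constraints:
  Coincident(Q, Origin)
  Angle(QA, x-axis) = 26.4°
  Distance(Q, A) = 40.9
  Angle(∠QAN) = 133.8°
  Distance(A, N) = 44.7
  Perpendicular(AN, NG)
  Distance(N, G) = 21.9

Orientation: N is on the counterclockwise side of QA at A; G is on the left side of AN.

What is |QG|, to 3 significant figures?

73.4

Q is at the origin; QA runs at 26.4° with length 40.9, so A = 40.9·(cos 26.4°, sin 26.4°) = (36.6, 18.2). ∠QAN = 133.8°, so AN runs at 26.4° + (180° − 133.8°) = 72.6° from the x-axis; with |AN| = 44.7, N = A + 44.7·(cos 72.6°, sin 72.6°) = (50.0, 60.8). AN ⟂ NG; with |NG| = 21.9 on the left of AN, G = N + 21.9·(-0.954, 0.299) = (29.1, 67.4). Then |QG| = |G − Q| = 73.4.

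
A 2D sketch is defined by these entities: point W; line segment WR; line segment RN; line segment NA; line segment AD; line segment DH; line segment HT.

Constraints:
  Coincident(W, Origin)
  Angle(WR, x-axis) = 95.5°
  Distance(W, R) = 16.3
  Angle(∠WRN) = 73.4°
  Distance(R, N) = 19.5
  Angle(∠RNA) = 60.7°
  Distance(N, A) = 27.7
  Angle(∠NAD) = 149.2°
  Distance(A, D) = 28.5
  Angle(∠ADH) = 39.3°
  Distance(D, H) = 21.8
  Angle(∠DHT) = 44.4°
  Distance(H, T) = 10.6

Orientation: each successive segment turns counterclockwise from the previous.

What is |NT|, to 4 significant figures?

38.18

W is at the origin; WR runs at 95.5° with length 16.3, so R = (-1.562, 16.22). ∠WRN = 73.4° gives RN at -157.9° from the x-axis; with |RN| = 19.5, N = (-19.63, 8.889). ∠RNA = 60.7° gives NA at -38.60° from the x-axis; with |NA| = 27.7, A = (2.019, -8.393). ∠NAD = 149.2° gives AD at -7.800° from the x-axis; with |AD| = 28.5, D = (30.25, -12.26). ∠ADH = 39.3° gives DH at 132.9° from the x-axis; with |DH| = 21.8, H = (15.42, 3.709). ∠DHT = 44.4° gives HT at -91.50° from the x-axis; with |HT| = 10.6, T = (15.14, -6.888). Then |NT| = |T − N| = 38.18.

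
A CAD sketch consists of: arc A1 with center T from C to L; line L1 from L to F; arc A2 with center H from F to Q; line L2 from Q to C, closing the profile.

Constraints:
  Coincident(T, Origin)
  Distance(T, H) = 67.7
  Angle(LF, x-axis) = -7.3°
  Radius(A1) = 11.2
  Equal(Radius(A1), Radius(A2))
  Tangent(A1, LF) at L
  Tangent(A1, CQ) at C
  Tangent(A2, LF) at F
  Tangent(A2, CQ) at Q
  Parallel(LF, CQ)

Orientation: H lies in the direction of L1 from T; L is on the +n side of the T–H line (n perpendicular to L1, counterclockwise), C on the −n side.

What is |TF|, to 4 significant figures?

68.62

The slot axis is L1's direction at -7.3°, so u = (cos -7.3°, sin -7.3°) = (0.9919, -0.1271) and n = (−sin -7.3°, cos -7.3°) = (0.1271, 0.9919). T is at the origin and H lies 67.7 along u from T, so H = 67.7·u = (67.15, -8.602). Tangency of A1 to both parallel lines with radius 11.2 puts L and C at T ± 11.2·n: L = (1.423, 11.11), C = (-1.423, -11.11). Equal radii place F and Q the same way about H: F = H + 11.2·n = (68.57, 2.507), Q = H − 11.2·n = (65.73, -19.71). Then |TF| = |F − T| = 68.62.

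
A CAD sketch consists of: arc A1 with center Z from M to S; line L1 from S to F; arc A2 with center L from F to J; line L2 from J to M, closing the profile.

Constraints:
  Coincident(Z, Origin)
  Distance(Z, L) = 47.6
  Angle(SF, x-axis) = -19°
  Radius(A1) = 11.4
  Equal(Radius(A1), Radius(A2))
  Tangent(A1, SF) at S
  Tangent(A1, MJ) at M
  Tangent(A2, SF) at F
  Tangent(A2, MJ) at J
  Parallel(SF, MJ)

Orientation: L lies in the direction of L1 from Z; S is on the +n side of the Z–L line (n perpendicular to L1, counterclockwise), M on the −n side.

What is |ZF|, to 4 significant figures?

48.95

Tangency of A1 to both parallel lines with radius 11.4 puts S and M at Z ± 11.4·n: S = (3.711, 10.78), M = (-3.711, -10.78). Equal radii place F and J the same way about L: F = L + 11.4·n = (48.72, -4.718), J = L − 11.4·n = (41.30, -26.28). Then |ZF| = |F − Z| = 48.95.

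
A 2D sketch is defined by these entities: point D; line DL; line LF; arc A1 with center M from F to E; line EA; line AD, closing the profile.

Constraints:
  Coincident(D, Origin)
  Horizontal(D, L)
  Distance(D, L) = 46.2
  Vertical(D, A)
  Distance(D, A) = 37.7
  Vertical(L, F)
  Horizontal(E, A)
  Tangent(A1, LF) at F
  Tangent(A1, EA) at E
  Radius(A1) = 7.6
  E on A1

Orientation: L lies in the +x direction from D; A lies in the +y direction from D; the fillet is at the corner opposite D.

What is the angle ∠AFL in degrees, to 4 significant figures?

99.34°

D is at the origin; DL is horizontal with |DL| = 46.2 and L on the +x side, so L = (46.20, 0.000). DA is vertical with |DA| = 37.7 and A on the +y side, so A = (0.000, 37.70). The virtual corner opposite D is at (46.20, 37.70). Since A1 is tangent to LF there, MF ⟂ LF and tangency of A1 to EA means the radius ME is perpendicular to EA, with radius 7.6, so the center M sits 7.6 in from both sides at M = (38.60, 30.10). That places the tangent points at F = (46.20, 30.10) on LF and E = (38.60, 37.70) on EA. Then cos ∠AFL = FA·FL / (|FA||FL|), giving 99.34°.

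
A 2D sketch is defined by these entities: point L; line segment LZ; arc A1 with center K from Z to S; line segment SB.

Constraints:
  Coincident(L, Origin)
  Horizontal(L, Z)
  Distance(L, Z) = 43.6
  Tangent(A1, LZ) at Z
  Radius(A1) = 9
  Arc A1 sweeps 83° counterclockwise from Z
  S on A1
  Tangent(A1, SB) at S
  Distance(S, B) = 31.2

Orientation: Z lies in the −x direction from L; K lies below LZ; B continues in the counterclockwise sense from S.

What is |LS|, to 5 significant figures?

53.124

A1 meets LZ tangentially, so KZ is at right angles to LZ, so K = Z + (0, -9) = (-43.600, -9.0000). On A1, Z sits at bearing 90° from K; an 83° counterclockwise sweep puts S at bearing 173°, so S = K + 9.0·(cos 173°, sin 173°) = (-52.533, -7.9032). Then |LS| = |S − L| = 53.124.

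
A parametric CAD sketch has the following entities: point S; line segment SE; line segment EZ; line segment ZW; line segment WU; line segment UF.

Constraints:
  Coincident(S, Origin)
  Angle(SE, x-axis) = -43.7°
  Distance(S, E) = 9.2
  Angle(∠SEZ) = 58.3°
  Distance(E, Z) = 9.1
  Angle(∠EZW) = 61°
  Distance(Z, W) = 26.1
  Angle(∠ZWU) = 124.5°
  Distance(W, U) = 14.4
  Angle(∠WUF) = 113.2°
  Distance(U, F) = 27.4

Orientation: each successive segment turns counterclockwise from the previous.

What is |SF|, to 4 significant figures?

36.69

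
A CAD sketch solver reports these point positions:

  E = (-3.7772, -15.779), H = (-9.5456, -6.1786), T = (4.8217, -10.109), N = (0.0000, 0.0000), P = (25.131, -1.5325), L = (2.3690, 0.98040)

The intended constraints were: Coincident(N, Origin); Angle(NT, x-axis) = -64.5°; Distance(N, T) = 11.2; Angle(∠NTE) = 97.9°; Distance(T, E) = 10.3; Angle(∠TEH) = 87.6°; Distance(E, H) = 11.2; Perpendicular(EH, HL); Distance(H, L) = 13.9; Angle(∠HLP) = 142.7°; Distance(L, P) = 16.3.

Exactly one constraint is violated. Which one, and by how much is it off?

Distance(L, P) = 16.3 — off by 6.60.

N = (0.00, 0.00) ✓; NT at -64.50° ✓; |NT| = 11.20 ✓; ∠NTE = 97.90° ✓; |TE| = 10.30 ✓; ∠TEH = 87.60° ✓; |EH| = 11.20 ✓; ∠(EH, HL) = 90.00° ✓; |HL| = 13.90 ✓; ∠HLP = 142.7° ✓; |LP| = 22.90 ✗.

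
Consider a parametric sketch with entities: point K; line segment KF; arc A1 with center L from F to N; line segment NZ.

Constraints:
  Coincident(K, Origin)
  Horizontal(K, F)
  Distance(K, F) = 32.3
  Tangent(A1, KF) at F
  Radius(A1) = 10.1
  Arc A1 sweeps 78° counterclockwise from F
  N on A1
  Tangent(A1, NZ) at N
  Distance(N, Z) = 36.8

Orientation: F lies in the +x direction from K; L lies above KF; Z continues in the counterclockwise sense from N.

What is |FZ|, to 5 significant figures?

47.360

On A1, F sits at bearing -90° from L; a 78° counterclockwise sweep puts N at bearing -12°, so N = L + 10.1·(cos -12°, sin -12°) = (42.179, 8.0001). A1 meets NZ tangentially, so LN is at right angles to NZ, so NZ runs along (−sin -12°, cos -12°); with |NZ| = 36.8, Z = (49.830, 43.996). Then |FZ| = |Z − F| = 47.360.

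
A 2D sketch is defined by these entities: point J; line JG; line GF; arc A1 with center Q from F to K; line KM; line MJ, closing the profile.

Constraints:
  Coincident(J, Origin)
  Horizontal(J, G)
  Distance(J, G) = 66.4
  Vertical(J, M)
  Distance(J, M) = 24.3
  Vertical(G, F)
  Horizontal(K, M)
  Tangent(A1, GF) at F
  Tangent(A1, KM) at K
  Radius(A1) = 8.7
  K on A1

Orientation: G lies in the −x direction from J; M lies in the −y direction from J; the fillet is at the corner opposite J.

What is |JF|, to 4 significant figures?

68.21

J is at the origin; J and G share the same y with |JG| = 66.4 and G on the −x side, so G = (-66.40, 0.000). J and M share the same x with |JM| = 24.3 and M on the −y side, so M = (0.000, -24.30). The virtual corner opposite J is at (-66.40, -24.30). The tangent condition forces QF to be normal to GF and the tangent condition forces QK to be normal to KM, with radius 8.7, so the center Q sits 8.7 in from both sides at Q = (-57.70, -15.60). That places the tangent points at F = (-66.40, -15.60) on GF and K = (-57.70, -24.30) on KM. Then |JF| = |F − J| = 68.21.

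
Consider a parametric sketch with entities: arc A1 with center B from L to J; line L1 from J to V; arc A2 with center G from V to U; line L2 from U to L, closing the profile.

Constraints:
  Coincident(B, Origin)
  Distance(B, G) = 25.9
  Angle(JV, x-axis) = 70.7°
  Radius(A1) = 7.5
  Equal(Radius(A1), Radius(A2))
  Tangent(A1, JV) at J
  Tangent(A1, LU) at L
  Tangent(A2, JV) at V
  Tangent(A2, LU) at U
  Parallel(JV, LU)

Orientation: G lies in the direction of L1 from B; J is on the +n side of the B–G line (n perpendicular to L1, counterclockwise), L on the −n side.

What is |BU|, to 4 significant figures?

26.96

The slot axis is L1's direction at 70.7°, so u = (cos 70.7°, sin 70.7°) = (0.3305, 0.9438) and n = (−sin 70.7°, cos 70.7°) = (-0.9438, 0.3305). B is at the origin and G lies 25.9 along u from B, so G = 25.9·u = (8.560, 24.44). Tangency of A1 to both parallel lines with radius 7.5 puts J and L at B ± 7.5·n: J = (-7.079, 2.479), L = (7.079, -2.479). Equal radii place V and U the same way about G: V = G + 7.5·n = (1.482, 26.92), U = G − 7.5·n = (15.64, 21.97). Then |BU| = |U − B| = 26.96.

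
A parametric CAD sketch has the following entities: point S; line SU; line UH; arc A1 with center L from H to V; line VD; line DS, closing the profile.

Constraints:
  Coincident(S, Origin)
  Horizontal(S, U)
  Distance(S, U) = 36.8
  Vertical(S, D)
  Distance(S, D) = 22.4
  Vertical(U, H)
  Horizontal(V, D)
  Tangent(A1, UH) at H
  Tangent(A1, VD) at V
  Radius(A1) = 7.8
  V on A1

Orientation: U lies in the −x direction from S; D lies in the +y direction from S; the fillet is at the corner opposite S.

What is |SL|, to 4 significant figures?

32.47

S is at the origin; S and U share the same y with |SU| = 36.8 and U on the −x side, so U = (-36.80, 0.000). SD is vertical with |SD| = 22.4 and D on the +y side, so D = (0.000, 22.40). The virtual corner opposite S is at (-36.80, 22.40). Tangency of A1 to UH means the radius LH is perpendicular to UH and the tangent condition forces LV to be normal to VD, with radius 7.8, so the center L sits 7.8 in from both sides at L = (-29.00, 14.60). Then |SL| = |L − S| = 32.47.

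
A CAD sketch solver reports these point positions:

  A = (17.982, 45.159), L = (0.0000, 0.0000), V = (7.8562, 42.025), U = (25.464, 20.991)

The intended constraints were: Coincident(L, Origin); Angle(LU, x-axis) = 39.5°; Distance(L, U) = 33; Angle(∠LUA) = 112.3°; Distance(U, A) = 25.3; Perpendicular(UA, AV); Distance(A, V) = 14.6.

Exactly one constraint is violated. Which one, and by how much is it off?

Distance(A, V) = 14.6 — off by 4.00.

L = (0.00, 0.00) ✓; LU at 39.50° ✓; |LU| = 33.00 ✓; ∠LUA = 112.3° ✓; |UA| = 25.30 ✓; ∠(UA, AV) = 90.00° ✓; |AV| = 10.60 ✗.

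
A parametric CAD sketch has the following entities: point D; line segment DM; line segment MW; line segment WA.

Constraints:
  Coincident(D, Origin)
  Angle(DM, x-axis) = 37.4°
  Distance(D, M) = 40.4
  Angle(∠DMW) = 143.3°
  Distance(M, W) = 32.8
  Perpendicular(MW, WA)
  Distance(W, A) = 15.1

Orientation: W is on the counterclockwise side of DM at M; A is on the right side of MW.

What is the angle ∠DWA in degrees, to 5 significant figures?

110.32°

D is at the origin; DM runs at 37.4° with length 40.4, so M = 40.4·(cos 37.4°, sin 37.4°) = (32.094, 24.538). ∠DMW = 143.3°, so MW runs at 37.4° + (180° − 143.3°) = 74.100° from the x-axis; with |MW| = 32.8, W = M + 32.8·(cos 74.100°, sin 74.100°) = (41.080, 56.083). MW ⟂ WA; with |WA| = 15.1 on the right of MW, A = W + 15.1·(0.96174, -0.27396) = (55.603, 51.946). Then cos ∠DWA = WD·WA / (|WD||WA|), giving 110.32°.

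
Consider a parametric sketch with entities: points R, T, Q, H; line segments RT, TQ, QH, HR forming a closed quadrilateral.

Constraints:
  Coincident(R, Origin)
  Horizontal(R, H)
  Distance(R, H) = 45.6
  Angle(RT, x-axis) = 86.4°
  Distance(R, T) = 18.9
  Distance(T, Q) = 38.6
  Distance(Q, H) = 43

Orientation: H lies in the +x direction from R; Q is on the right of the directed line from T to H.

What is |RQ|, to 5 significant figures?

20.560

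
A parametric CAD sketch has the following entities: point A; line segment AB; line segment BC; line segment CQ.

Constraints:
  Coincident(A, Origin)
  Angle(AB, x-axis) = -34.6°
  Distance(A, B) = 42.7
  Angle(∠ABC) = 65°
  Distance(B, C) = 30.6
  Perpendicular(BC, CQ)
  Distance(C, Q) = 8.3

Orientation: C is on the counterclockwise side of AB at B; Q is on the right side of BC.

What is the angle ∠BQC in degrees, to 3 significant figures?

74.8°

∠ABC = 65.0°, so BC runs at -34.6° + (180° − 65.0°) = 80.4° from the x-axis; with |BC| = 30.6, C = B + 30.6·(cos 80.4°, sin 80.4°) = (40.3, 5.92). BC ⟂ CQ; with |CQ| = 8.3 on the right of BC, Q = C + 8.3·(0.986, -0.167) = (48.4, 4.54). Then cos ∠BQC = QB·QC / (|QB||QC|), giving 74.8°.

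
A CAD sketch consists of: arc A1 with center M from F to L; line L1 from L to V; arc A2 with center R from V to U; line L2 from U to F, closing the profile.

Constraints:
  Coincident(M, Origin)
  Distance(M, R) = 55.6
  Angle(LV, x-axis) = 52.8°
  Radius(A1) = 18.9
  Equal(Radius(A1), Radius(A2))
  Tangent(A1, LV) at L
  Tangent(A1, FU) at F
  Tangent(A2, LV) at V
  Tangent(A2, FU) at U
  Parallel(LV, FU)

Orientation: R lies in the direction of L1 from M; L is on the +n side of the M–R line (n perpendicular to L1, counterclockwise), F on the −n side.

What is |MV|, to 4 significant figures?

58.72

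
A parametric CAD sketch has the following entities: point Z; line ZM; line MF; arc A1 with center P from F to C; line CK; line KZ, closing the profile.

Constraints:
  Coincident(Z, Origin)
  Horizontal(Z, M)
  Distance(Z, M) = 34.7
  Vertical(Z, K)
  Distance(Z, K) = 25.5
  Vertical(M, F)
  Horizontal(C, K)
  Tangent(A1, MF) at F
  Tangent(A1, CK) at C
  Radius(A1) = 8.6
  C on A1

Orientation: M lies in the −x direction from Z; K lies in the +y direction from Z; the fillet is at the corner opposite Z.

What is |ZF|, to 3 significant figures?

38.6

The virtual corner opposite Z is at (-34.7, 25.5). Tangency of A1 to MF means the radius PF is perpendicular to MF and the tangent condition forces PC to be normal to CK, with radius 8.6, so the center P sits 8.6 in from both sides at P = (-26.1, 16.9). That places the tangent points at F = (-34.7, 16.9) on MF and C = (-26.1, 25.5) on CK. Then |ZF| = |F − Z| = 38.6.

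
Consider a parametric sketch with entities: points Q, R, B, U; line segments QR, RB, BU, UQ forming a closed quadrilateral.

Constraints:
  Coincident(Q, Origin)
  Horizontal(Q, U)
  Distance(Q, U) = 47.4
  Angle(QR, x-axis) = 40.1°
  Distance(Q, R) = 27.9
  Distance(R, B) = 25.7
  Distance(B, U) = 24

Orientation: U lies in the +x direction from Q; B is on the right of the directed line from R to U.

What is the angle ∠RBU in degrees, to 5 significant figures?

79.043°

Q is at the origin; QU is horizontal with |QU| = 47.4 and U in +x, so U = (47.4, 0). QR runs at 40.1° with |QR| = 27.9, so R = (21.341, 17.971). B is determined by |RB| = 25.7 and |BU| = 24.0 together: it lies at the intersection of circle(R, 25.7) and circle(U, 24.0). With |RU| = 31.655, the foot of the radical line on RU is 17.162 from R and the perpendicular offset is √(25.7² − 17.162²) = 19.130. Taking the right-of-RU solution: B = (24.609, -7.5204).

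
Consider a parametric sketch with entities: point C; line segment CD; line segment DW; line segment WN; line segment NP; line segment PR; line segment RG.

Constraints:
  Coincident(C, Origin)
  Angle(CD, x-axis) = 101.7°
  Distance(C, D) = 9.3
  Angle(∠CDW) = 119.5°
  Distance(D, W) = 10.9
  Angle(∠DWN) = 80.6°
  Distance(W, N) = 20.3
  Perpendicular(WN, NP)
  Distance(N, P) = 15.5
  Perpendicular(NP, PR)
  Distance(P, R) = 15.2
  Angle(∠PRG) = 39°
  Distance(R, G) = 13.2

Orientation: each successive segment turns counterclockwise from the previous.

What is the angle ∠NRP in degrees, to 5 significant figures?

45.560°

C is at the origin; CD runs at 101.7° with length 9.3, so D = (-1.8859, 9.1068). ∠CDW = 119.5° gives DW at 162.20° from the x-axis; with |DW| = 10.9, W = (-12.264, 12.439). ∠DWN = 80.6° gives WN at -98.400° from the x-axis; with |WN| = 20.3, N = (-15.230, -7.6434). WN ⟂ NP, so NP runs at -8.4000°; with |NP| = 15.5, P = (0.10410, -9.9077). The perpendicularity gives PR at right angles to NP, so PR runs at 81.600°; with |PR| = 15.2, R = (2.3246, 5.1293). Then cos ∠NRP = RN·RP / (|RN||RP|), giving 45.560°.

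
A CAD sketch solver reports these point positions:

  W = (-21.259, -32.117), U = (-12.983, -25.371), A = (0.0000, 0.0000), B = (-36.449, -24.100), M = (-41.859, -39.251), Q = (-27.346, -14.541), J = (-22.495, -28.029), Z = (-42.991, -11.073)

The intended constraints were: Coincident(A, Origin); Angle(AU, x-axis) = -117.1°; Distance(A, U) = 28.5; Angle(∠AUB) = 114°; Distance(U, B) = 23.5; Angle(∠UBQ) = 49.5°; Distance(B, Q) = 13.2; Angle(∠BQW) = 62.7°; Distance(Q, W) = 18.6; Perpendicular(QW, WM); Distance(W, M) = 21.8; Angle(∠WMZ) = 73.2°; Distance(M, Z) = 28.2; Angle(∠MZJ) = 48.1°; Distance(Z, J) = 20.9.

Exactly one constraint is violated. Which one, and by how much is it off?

Distance(Z, J) = 20.9 — off by 5.70.

A = (0.00, 0.00) ✓; AU at -117.1° ✓; |AU| = 28.50 ✓; ∠AUB = 114.0° ✓; |UB| = 23.50 ✓; ∠UBQ = 49.50° ✓; |BQ| = 13.20 ✓; ∠BQW = 62.70° ✓; |QW| = 18.60 ✓; ∠(QW, WM) = 90.00° ✓; |WM| = 21.80 ✓; ∠WMZ = 73.20° ✓; |MZ| = 28.20 ✓; ∠MZJ = 48.10° ✓; |ZJ| = 26.60 ✗.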